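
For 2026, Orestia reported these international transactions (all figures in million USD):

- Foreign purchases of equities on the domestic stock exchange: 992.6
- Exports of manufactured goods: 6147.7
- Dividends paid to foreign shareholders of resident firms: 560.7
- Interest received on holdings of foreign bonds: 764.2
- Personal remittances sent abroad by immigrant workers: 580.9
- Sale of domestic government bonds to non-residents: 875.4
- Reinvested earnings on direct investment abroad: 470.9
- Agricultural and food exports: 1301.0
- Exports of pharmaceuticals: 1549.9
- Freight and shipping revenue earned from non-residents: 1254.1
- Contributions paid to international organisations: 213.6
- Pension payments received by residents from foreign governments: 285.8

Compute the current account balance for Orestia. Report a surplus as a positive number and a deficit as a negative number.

10418.4

Goods: 1301.0 + 6147.7 + 1549.9 = 8998.6
Services: 1254.1
Primary income: -560.7 + 764.2 + 470.9 = 674.4
Secondary income: -580.9 + 285.8 - 213.6 = -508.7
Current account = 8998.6 + 1254.1 + 674.4 + (-508.7) = 10418.4
(Excluded from the current account — financial account: foreign purchases of equities on the domestic stock exchange 992.6, sale of domestic government bonds to non-residents 875.4.)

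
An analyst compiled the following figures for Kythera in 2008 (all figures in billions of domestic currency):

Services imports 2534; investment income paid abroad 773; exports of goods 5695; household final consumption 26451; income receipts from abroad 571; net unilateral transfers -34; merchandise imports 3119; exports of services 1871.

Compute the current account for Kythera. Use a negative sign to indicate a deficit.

Goods balance = 5695 - 3119 = 2576
Services balance = 1871 - 2534 = -663
Trade balance (goods + services) = 2576 + (-663) = 1913
Net primary income = 571 - 773 = -202
Net secondary income = -34
Current account = 1913 + (-202) + (-34) = 1677

1677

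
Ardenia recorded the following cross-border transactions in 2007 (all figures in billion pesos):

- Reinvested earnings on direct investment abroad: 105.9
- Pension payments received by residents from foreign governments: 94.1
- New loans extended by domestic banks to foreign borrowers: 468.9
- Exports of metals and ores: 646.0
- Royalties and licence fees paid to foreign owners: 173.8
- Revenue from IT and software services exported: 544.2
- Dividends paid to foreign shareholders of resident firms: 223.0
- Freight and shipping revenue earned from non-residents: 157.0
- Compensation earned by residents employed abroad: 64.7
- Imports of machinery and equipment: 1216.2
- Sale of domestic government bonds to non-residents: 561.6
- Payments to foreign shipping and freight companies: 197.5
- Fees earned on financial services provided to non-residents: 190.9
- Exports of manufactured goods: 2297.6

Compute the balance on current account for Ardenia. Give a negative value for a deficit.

Goods: 646.0 + 2297.6 - 1216.2 = 1727.4
Services: 157.0 + 544.2 - 173.8 + 190.9 - 197.5 = 520.8
Primary income: 64.7 + 105.9 - 223.0 = -52.4
Secondary income: 94.1
Current account = 1727.4 + 520.8 + (-52.4) + 94.1 = 2289.9
(Excluded from the current account — financial account: new loans extended by domestic banks to foreign borrowers 468.9, sale of domestic government bonds to non-residents 561.6.)

2289.9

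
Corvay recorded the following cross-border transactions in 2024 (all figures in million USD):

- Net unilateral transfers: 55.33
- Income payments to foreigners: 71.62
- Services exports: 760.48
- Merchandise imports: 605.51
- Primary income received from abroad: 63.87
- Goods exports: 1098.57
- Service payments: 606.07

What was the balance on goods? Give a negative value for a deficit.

Goods balance = 1098.57 - 605.51 = 493.06

493.06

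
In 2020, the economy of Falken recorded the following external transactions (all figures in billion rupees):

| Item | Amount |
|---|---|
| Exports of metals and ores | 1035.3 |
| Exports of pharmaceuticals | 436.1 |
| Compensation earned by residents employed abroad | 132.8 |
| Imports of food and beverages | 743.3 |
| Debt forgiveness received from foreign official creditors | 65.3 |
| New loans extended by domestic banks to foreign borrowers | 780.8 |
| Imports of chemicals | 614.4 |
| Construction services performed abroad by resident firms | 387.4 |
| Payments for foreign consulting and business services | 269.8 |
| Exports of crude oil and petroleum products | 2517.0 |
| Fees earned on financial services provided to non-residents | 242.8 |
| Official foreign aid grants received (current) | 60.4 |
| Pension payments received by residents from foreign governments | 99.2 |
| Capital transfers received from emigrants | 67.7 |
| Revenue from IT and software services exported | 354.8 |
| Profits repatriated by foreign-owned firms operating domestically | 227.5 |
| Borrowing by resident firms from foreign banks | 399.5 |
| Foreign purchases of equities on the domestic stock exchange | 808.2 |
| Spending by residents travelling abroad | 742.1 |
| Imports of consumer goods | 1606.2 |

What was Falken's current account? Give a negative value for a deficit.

1062.5

Goods: 2517.0 - 743.3 - 1606.2 - 614.4 + 436.1 + 1035.3 = 1024.5
Services: 354.8 + 387.4 + 242.8 - 742.1 - 269.8 = -26.9
Primary income: 132.8 - 227.5 = -94.7
Secondary income: 99.2 + 60.4 = 159.6
Current account = 1024.5 + (-26.9) + (-94.7) + 159.6 = 1062.5
(Excluded from the current account — capital account: debt forgiveness received from foreign official creditors 65.3, capital transfers received from emigrants 67.7; financial account: new loans extended by domestic banks to foreign borrowers 780.8, borrowing by resident firms from foreign banks 399.5, foreign purchases of equities on the domestic stock exchange 808.2.)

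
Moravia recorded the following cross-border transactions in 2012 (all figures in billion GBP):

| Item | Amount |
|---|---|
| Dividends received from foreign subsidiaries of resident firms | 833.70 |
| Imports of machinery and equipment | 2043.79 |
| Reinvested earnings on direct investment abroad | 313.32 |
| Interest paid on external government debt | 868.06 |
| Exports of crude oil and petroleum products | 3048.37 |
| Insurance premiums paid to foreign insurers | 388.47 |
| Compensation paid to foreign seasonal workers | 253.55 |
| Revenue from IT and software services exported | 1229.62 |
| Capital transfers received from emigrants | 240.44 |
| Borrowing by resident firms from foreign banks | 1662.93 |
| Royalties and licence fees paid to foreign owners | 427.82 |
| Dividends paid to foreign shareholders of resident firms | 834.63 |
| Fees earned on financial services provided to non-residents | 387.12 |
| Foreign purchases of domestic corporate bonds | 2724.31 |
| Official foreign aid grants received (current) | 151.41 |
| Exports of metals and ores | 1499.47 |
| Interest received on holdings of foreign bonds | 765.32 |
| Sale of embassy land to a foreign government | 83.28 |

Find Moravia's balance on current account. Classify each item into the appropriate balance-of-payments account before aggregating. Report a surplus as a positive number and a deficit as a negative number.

Goods: 3048.37 + 1499.47 - 2043.79 = 2504.05
Services: -427.82 - 388.47 + 387.12 + 1229.62 = 800.45
Primary income: 313.32 + 833.70 - 834.63 - 253.55 - 868.06 + 765.32 = -43.90
Secondary income: 151.41
Current account = 2504.05 + 800.45 + (-43.90) + 151.41 = 3412.01
(Excluded from the current account — capital account: capital transfers received from emigrants 240.44, sale of embassy land to a foreign government 83.28; financial account: borrowing by resident firms from foreign banks 1662.93, foreign purchases of domestic corporate bonds 2724.31.)

3412.01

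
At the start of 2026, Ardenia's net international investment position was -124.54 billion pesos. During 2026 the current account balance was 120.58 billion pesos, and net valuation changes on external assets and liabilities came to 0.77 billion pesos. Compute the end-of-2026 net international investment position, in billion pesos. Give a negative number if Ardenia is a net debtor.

Change in NIIP = current account + net valuation change = 120.58 + 0.77 = 121.35
End-of-year NIIP = -124.54 + 121.35 = -3.19

-3.19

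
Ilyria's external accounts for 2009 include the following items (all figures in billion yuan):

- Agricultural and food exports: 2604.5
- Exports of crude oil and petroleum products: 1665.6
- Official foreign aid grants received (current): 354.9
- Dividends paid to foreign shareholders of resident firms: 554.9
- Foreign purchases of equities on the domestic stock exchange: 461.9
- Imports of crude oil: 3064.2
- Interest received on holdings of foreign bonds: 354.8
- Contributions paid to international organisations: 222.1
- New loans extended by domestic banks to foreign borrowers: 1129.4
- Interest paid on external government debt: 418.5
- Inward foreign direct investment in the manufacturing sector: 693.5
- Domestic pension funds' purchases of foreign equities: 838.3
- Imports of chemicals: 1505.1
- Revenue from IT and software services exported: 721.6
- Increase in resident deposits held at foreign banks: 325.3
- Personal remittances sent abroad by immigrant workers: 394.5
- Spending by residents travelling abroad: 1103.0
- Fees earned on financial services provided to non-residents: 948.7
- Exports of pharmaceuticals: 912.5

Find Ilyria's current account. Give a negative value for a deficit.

Goods: 1665.6 + 2604.5 - 1505.1 - 3064.2 + 912.5 = 613.3
Services: -1103.0 + 721.6 + 948.7 = 567.3
Primary income: -418.5 - 554.9 + 354.8 = -618.6
Secondary income: -222.1 - 394.5 + 354.9 = -261.7
Current account = 613.3 + 567.3 + (-618.6) + (-261.7) = 300.3
(Excluded from the current account — financial account: foreign purchases of equities on the domestic stock exchange 461.9, new loans extended by domestic banks to foreign borrowers 1129.4, inward foreign direct investment in the manufacturing sector 693.5, domestic pension funds' purchases of foreign equities 838.3, increase in resident deposits held at foreign banks 325.3.)

300.3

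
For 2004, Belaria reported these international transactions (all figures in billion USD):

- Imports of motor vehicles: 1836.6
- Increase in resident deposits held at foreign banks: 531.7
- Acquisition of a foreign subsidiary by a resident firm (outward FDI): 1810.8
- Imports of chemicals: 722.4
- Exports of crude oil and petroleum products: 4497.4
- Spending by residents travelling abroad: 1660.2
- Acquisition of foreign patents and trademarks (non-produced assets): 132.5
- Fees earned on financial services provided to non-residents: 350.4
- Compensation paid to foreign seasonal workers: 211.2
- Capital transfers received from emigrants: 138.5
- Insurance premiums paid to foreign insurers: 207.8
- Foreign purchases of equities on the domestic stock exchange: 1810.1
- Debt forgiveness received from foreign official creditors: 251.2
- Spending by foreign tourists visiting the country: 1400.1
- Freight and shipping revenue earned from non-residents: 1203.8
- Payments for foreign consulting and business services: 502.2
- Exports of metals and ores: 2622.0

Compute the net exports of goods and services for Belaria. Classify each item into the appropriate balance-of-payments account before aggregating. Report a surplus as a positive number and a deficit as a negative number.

Goods: 2622.0 - 722.4 - 1836.6 + 4497.4 = 4560.4
Services: 350.4 - 502.2 - 1660.2 + 1400.1 - 207.8 + 1203.8 = 584.1
Trade balance = 4560.4 + 584.1 = 5144.5
(Excluded from the trade balance — financial account: increase in resident deposits held at foreign banks 531.7, acquisition of a foreign subsidiary by a resident firm (outward FDI) 1810.8, foreign purchases of equities on the domestic stock exchange 1810.1; capital account: acquisition of foreign patents and trademarks (non-produced assets) 132.5, capital transfers received from emigrants 138.5, debt forgiveness received from foreign official creditors 251.2; primary income: compensation paid to foreign seasonal workers 211.2.)

5144.5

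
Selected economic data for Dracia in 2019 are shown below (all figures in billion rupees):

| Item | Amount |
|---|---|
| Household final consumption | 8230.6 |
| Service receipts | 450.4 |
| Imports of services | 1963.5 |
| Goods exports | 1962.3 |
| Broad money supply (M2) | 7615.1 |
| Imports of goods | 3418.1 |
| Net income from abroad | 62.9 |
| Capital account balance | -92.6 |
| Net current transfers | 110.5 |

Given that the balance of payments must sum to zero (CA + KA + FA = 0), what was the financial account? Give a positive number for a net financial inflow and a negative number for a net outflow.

Goods balance = 1962.3 - 3418.1 = -1455.8
Services balance = 450.4 - 1963.5 = -1513.1
Trade balance (goods + services) = -1455.8 + (-1513.1) = -2968.9
Net primary income = 62.9
Net secondary income = 110.5
Current account = -2968.9 + 62.9 + 110.5 = -2795.5
Financial account = -(-2795.5 + (-92.6)) = 2888.1

2888.1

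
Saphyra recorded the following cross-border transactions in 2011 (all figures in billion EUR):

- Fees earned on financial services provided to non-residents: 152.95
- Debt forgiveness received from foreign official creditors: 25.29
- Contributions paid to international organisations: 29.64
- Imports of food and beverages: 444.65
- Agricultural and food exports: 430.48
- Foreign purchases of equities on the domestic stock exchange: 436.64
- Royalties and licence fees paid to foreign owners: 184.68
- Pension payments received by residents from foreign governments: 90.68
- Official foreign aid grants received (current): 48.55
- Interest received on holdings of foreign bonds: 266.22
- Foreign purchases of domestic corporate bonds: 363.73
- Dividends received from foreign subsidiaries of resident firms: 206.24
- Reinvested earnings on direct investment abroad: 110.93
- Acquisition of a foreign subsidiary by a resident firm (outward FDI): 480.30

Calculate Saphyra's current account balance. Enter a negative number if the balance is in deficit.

Goods: 430.48 - 444.65 = -14.17
Services: -184.68 + 152.95 = -31.73
Primary income: 206.24 + 110.93 + 266.22 = 583.39
Secondary income: 90.68 - 29.64 + 48.55 = 109.59
Current account = (-14.17) + (-31.73) + 583.39 + 109.59 = 647.08
(Excluded from the current account — capital account: debt forgiveness received from foreign official creditors 25.29; financial account: foreign purchases of equities on the domestic stock exchange 436.64, foreign purchases of domestic corporate bonds 363.73, acquisition of a foreign subsidiary by a resident firm (outward FDI) 480.30.)

647.08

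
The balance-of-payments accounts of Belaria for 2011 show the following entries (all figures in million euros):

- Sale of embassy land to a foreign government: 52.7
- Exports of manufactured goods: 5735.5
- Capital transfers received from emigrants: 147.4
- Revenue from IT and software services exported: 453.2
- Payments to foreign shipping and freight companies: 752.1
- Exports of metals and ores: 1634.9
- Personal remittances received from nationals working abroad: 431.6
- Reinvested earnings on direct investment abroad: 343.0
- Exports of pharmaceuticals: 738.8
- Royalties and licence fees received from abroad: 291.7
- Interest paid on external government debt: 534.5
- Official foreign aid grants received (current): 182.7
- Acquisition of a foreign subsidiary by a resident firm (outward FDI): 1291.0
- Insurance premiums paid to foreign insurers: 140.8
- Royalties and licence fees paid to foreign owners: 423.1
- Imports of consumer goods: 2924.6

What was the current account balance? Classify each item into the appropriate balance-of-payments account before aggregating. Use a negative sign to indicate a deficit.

Goods: 5735.5 + 1634.9 - 2924.6 + 738.8 = 5184.6
Services: -140.8 + 291.7 - 423.1 + 453.2 - 752.1 = -571.1
Primary income: 343.0 - 534.5 = -191.5
Secondary income: 182.7 + 431.6 = 614.3
Current account = 5184.6 + (-571.1) + (-191.5) + 614.3 = 5036.3
(Excluded from the current account — capital account: sale of embassy land to a foreign government 52.7, capital transfers received from emigrants 147.4; financial account: acquisition of a foreign subsidiary by a resident firm (outward FDI) 1291.0.)

5036.3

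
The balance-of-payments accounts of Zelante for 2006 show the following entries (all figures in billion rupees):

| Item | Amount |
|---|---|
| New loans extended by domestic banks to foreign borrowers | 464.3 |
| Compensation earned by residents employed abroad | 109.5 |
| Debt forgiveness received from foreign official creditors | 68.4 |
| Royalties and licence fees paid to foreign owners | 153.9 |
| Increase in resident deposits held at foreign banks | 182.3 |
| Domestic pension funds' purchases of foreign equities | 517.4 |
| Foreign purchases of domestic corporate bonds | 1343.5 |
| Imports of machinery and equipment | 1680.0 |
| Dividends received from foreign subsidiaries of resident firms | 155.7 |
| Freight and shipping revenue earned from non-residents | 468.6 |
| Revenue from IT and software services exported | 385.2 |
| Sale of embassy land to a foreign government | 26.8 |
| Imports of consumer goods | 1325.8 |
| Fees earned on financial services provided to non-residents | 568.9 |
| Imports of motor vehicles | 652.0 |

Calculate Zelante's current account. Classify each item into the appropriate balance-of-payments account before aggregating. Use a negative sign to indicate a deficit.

-2123.8

Goods: -1680.0 - 1325.8 - 652.0 = -3657.8
Services: 385.2 + 568.9 - 153.9 + 468.6 = 1268.8
Primary income: 155.7 + 109.5 = 265.2
Current account = (-3657.8) + 1268.8 + 265.2 = -2123.8
(Excluded from the current account — financial account: new loans extended by domestic banks to foreign borrowers 464.3, increase in resident deposits held at foreign banks 182.3, domestic pension funds' purchases of foreign equities 517.4, foreign purchases of domestic corporate bonds 1343.5; capital account: debt forgiveness received from foreign official creditors 68.4, sale of embassy land to a foreign government 26.8.)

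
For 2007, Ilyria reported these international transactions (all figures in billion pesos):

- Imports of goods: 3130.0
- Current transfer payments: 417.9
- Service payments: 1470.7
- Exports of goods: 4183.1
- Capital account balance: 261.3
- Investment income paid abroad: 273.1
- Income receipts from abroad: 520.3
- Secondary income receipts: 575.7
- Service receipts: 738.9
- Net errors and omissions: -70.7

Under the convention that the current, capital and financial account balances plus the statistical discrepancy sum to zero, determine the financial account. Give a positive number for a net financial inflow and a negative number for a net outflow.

Goods balance = 4183.1 - 3130.0 = 1053.1
Services balance = 738.9 - 1470.7 = -731.8
Trade balance (goods + services) = 1053.1 + (-731.8) = 321.3
Net primary income = 520.3 - 273.1 = 247.2
Net secondary income = 575.7 - 417.9 = 157.8
Current account = 321.3 + 247.2 + 157.8 = 726.3
Financial account = -(726.3 + 261.3 + (-70.7)) = -916.9

-916.9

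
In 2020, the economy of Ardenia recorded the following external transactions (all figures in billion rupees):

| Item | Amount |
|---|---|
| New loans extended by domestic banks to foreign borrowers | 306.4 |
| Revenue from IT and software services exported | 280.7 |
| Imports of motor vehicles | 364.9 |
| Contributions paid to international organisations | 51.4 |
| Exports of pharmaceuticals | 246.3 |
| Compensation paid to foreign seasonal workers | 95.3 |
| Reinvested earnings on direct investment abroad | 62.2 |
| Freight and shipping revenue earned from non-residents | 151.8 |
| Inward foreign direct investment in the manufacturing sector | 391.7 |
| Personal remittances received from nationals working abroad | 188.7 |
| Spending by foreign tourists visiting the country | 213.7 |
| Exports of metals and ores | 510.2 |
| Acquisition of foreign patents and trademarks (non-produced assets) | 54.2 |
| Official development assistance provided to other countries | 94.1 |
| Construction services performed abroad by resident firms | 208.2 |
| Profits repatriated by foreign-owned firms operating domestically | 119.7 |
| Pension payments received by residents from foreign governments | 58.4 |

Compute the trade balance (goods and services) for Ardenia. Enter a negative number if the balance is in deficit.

Goods: -364.9 + 246.3 + 510.2 = 391.6
Services: 151.8 + 213.7 + 208.2 + 280.7 = 854.4
Trade balance = 391.6 + 854.4 = 1246.0
(Excluded from the trade balance — financial account: new loans extended by domestic banks to foreign borrowers 306.4, inward foreign direct investment in the manufacturing sector 391.7; secondary income: contributions paid to international organisations 51.4, personal remittances received from nationals working abroad 188.7, official development assistance provided to other countries 94.1, pension payments received by residents from foreign governments 58.4; primary income: compensation paid to foreign seasonal workers 95.3, reinvested earnings on direct investment abroad 62.2, profits repatriated by foreign-owned firms operating domestically 119.7; capital account: acquisition of foreign patents and trademarks (non-produced assets) 54.2.)

1246.0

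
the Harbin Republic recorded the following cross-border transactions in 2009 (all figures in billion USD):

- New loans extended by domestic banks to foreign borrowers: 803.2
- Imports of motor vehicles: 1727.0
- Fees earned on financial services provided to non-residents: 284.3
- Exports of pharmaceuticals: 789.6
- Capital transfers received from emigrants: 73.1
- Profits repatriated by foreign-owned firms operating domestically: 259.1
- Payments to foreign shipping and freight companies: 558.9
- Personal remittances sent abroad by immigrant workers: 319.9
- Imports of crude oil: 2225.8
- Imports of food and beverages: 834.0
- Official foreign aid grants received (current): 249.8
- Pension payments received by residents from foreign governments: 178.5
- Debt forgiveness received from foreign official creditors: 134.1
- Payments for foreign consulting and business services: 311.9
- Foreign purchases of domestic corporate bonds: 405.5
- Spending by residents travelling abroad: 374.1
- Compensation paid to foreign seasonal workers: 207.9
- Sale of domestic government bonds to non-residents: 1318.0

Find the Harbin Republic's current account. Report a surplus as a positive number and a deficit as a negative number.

Goods: -834.0 + 789.6 - 1727.0 - 2225.8 = -3997.2
Services: -374.1 + 284.3 - 558.9 - 311.9 = -960.6
Primary income: -207.9 - 259.1 = -467.0
Secondary income: -319.9 + 178.5 + 249.8 = 108.4
Current account = (-3997.2) + (-960.6) + (-467.0) + 108.4 = -5316.4
(Excluded from the current account — financial account: new loans extended by domestic banks to foreign borrowers 803.2, foreign purchases of domestic corporate bonds 405.5, sale of domestic government bonds to non-residents 1318.0; capital account: capital transfers received from emigrants 73.1, debt forgiveness received from foreign official creditors 134.1.)

-5316.4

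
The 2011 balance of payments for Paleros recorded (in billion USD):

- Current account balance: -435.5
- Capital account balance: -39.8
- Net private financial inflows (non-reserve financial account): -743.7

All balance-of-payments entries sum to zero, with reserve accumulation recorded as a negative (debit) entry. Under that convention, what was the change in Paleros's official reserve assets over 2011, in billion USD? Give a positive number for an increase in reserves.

-1219.0

Official reserve transactions balance = -((-435.5) + (-39.8) + (-743.7)) = 1219.0
An accumulation of reserves is recorded as a debit (negative entry), so the change in the stock of reserves is the negative of that balance.
Change in official reserves = -(1219.0) = -1219.0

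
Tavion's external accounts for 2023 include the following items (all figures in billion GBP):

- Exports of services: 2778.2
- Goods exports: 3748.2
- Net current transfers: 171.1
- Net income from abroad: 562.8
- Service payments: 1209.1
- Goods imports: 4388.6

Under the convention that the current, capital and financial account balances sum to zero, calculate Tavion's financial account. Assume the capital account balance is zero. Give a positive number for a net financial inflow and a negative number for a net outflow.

Goods balance = 3748.2 - 4388.6 = -640.4
Services balance = 2778.2 - 1209.1 = 1569.1
Trade balance (goods + services) = -640.4 + 1569.1 = 928.7
Net primary income = 562.8
Net secondary income = 171.1
Current account = 928.7 + 562.8 + 171.1 = 1662.6
Financial account = -(1662.6) = -1662.6

-1662.6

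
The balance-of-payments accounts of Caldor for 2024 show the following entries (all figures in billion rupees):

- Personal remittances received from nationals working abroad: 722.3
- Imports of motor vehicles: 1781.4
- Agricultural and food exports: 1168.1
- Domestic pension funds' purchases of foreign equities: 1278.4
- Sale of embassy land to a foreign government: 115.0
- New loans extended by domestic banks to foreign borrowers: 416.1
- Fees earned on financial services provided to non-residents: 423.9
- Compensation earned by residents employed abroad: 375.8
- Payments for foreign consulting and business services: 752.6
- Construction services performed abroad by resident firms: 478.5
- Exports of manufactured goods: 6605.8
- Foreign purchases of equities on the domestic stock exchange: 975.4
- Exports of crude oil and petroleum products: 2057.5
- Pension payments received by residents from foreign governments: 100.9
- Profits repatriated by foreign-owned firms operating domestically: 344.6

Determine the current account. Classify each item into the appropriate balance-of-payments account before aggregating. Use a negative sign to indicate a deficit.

Goods: 2057.5 + 6605.8 - 1781.4 + 1168.1 = 8050.0
Services: -752.6 + 478.5 + 423.9 = 149.8
Primary income: 375.8 - 344.6 = 31.2
Secondary income: 100.9 + 722.3 = 823.2
Current account = 8050.0 + 149.8 + 31.2 + 823.2 = 9054.2
(Excluded from the current account — financial account: domestic pension funds' purchases of foreign equities 1278.4, new loans extended by domestic banks to foreign borrowers 416.1, foreign purchases of equities on the domestic stock exchange 975.4; capital account: sale of embassy land to a foreign government 115.0.)

9054.2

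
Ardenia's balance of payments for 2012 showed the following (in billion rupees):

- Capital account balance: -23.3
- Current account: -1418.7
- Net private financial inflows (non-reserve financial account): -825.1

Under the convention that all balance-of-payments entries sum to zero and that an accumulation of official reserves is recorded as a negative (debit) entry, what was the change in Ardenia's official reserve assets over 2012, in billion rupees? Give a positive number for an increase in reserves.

-2267.1

Official reserve transactions balance = -((-1418.7) + (-23.3) + (-825.1)) = 2267.1
An accumulation of reserves is recorded as a debit (negative entry), so the change in the stock of reserves is the negative of that balance.
Change in official reserves = -(2267.1) = -2267.1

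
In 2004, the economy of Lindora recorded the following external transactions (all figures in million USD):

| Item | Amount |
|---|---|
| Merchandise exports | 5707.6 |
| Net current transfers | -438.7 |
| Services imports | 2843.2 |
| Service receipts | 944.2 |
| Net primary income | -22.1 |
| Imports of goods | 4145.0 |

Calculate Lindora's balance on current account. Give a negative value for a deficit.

Goods balance = 5707.6 - 4145.0 = 1562.6
Services balance = 944.2 - 2843.2 = -1899.0
Trade balance (goods + services) = 1562.6 + (-1899.0) = -336.4
Net primary income = -22.1
Net secondary income = -438.7
Current account = -336.4 + (-22.1) + (-438.7) = -797.2

-797.2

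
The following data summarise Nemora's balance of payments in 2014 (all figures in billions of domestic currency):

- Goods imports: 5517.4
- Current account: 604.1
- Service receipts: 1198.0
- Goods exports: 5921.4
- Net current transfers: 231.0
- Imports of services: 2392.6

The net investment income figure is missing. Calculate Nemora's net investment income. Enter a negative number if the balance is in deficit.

Current account = goods balance + services balance + net primary income + net secondary income
Sum of the known components = -559.6
Net investment income = CA - (known components) = 604.1 - (-559.6) = 1163.7

1163.7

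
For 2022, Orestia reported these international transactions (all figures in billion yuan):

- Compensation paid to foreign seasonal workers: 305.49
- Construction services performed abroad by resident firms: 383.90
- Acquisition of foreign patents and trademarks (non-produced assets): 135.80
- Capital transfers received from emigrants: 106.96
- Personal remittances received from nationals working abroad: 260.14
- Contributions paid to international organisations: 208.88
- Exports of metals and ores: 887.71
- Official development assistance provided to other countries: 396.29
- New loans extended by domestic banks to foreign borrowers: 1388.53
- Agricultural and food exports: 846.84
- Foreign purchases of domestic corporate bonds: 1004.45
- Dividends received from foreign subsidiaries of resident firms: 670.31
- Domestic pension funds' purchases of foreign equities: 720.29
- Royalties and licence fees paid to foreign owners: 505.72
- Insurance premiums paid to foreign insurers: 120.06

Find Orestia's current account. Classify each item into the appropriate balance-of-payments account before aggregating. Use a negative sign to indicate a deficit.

Goods: 887.71 + 846.84 = 1734.55
Services: 383.90 - 505.72 - 120.06 = -241.88
Primary income: -305.49 + 670.31 = 364.82
Secondary income: -208.88 - 396.29 + 260.14 = -345.03
Current account = 1734.55 + (-241.88) + 364.82 + (-345.03) = 1512.46
(Excluded from the current account — capital account: acquisition of foreign patents and trademarks (non-produced assets) 135.80, capital transfers received from emigrants 106.96; financial account: new loans extended by domestic banks to foreign borrowers 1388.53, foreign purchases of domestic corporate bonds 1004.45, domestic pension funds' purchases of foreign equities 720.29.)

1512.46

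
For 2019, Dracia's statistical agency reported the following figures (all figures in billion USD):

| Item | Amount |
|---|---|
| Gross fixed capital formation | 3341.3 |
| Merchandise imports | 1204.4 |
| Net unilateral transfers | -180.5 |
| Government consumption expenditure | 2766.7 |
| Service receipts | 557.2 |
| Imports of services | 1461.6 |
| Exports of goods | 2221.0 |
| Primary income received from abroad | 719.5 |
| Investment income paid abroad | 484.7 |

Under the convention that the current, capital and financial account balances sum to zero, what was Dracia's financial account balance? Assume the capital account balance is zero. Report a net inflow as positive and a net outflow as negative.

Goods balance = 2221.0 - 1204.4 = 1016.6
Services balance = 557.2 - 1461.6 = -904.4
Trade balance (goods + services) = 1016.6 + (-904.4) = 112.2
Net primary income = 719.5 - 484.7 = 234.8
Net secondary income = -180.5
Current account = 112.2 + 234.8 + (-180.5) = 166.5
Financial account = -(166.5) = -166.5

-166.5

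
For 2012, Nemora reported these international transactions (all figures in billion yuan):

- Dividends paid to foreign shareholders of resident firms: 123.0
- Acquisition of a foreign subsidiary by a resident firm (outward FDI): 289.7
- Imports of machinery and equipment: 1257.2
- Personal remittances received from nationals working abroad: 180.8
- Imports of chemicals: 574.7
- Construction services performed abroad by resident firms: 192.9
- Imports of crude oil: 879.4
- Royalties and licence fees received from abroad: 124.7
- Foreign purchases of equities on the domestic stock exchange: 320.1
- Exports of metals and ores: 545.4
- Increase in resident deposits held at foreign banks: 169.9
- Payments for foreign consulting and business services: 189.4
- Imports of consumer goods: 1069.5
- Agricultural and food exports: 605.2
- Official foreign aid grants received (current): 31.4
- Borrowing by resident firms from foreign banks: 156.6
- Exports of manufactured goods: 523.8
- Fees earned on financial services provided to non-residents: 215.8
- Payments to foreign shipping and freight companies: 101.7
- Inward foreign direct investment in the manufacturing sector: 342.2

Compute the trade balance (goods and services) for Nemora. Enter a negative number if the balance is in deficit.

Goods: -1069.5 + 605.2 - 1257.2 + 545.4 - 879.4 + 523.8 - 574.7 = -2106.4
Services: -189.4 - 101.7 + 192.9 + 215.8 + 124.7 = 242.3
Trade balance = -2106.4 + 242.3 = -1864.1
(Excluded from the trade balance — primary income: dividends paid to foreign shareholders of resident firms 123.0; financial account: acquisition of a foreign subsidiary by a resident firm (outward FDI) 289.7, foreign purchases of equities on the domestic stock exchange 320.1, increase in resident deposits held at foreign banks 169.9, borrowing by resident firms from foreign banks 156.6, inward foreign direct investment in the manufacturing sector 342.2; secondary income: personal remittances received from nationals working abroad 180.8, official foreign aid grants received (current) 31.4.)

-1864.1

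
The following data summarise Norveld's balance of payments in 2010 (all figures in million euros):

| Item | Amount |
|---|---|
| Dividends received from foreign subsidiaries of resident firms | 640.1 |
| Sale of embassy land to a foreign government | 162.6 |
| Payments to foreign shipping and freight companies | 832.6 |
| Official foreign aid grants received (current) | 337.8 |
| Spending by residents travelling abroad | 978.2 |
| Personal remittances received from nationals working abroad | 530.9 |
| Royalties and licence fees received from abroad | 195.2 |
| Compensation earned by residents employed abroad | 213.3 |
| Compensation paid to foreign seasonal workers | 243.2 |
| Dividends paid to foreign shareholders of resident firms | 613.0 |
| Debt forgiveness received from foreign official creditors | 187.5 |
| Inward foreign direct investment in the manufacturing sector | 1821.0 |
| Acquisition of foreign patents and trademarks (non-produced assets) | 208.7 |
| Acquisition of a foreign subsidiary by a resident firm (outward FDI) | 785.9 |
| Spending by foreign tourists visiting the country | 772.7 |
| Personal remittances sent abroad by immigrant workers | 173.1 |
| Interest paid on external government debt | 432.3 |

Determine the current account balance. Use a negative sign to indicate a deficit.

-582.4

Services: -832.6 - 978.2 + 772.7 + 195.2 = -842.9
Primary income: -613.0 + 213.3 + 640.1 - 243.2 - 432.3 = -435.1
Secondary income: -173.1 + 337.8 + 530.9 = 695.6
Current account = (-842.9) + (-435.1) + 695.6 = -582.4
(Excluded from the current account — capital account: sale of embassy land to a foreign government 162.6, debt forgiveness received from foreign official creditors 187.5, acquisition of foreign patents and trademarks (non-produced assets) 208.7; financial account: inward foreign direct investment in the manufacturing sector 1821.0, acquisition of a foreign subsidiary by a resident firm (outward FDI) 785.9.)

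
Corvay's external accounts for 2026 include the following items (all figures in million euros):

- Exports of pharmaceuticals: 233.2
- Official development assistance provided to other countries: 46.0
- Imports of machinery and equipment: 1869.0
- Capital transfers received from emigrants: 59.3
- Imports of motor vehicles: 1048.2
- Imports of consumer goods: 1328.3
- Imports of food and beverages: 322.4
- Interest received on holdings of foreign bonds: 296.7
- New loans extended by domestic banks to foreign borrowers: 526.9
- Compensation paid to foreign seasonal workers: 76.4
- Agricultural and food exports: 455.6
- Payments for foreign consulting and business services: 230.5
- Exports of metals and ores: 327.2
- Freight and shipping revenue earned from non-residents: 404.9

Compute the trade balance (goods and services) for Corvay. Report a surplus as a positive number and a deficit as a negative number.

-3377.5

Goods: 327.2 + 233.2 - 1869.0 - 322.4 + 455.6 - 1048.2 - 1328.3 = -3551.9
Services: -230.5 + 404.9 = 174.4
Trade balance = -3551.9 + 174.4 = -3377.5
(Excluded from the trade balance — secondary income: official development assistance provided to other countries 46.0; capital account: capital transfers received from emigrants 59.3; primary income: interest received on holdings of foreign bonds 296.7, compensation paid to foreign seasonal workers 76.4; financial account: new loans extended by domestic banks to foreign borrowers 526.9.)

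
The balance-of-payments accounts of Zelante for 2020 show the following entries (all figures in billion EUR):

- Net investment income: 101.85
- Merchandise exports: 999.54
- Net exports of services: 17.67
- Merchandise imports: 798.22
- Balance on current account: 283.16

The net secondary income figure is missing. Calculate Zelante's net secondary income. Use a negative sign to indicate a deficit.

Current account = goods balance + services balance + net primary income + net secondary income
Sum of the known components = 320.84
Net secondary income = CA - (known components) = 283.16 - 320.84 = -37.68

-37.68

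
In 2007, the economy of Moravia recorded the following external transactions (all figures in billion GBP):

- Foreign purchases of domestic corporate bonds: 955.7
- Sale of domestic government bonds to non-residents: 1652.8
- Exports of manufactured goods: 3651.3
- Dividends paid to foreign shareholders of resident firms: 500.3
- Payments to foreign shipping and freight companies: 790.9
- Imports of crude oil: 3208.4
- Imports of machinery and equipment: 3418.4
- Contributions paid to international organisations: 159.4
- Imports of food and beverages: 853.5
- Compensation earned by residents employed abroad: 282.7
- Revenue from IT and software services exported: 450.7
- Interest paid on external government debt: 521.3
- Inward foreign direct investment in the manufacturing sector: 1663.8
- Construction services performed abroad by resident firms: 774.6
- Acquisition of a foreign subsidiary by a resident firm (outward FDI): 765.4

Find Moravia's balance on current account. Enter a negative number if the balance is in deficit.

Goods: -3418.4 + 3651.3 - 3208.4 - 853.5 = -3829.0
Services: 774.6 - 790.9 + 450.7 = 434.4
Primary income: -500.3 - 521.3 + 282.7 = -738.9
Secondary income: -159.4
Current account = (-3829.0) + 434.4 + (-738.9) + (-159.4) = -4292.9
(Excluded from the current account — financial account: foreign purchases of domestic corporate bonds 955.7, sale of domestic government bonds to non-residents 1652.8, inward foreign direct investment in the manufacturing sector 1663.8, acquisition of a foreign subsidiary by a resident firm (outward FDI) 765.4.)

-4292.9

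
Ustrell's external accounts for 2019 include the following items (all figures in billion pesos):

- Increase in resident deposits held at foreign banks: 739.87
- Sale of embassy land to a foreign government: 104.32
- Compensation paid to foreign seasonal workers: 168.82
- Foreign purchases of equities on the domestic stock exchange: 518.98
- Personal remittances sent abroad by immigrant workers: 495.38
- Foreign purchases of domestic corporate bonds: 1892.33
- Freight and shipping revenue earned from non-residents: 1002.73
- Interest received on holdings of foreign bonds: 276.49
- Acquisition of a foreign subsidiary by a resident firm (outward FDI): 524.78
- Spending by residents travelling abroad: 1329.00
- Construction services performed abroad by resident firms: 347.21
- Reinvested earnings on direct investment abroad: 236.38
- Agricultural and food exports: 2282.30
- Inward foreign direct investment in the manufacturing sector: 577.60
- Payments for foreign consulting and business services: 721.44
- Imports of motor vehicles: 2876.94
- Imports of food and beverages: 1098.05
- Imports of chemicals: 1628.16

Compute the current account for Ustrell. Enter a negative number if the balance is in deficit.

-4172.68

Goods: -1628.16 + 2282.30 - 2876.94 - 1098.05 = -3320.85
Services: -1329.00 + 347.21 + 1002.73 - 721.44 = -700.50
Primary income: 236.38 - 168.82 + 276.49 = 344.05
Secondary income: -495.38
Current account = (-3320.85) + (-700.50) + 344.05 + (-495.38) = -4172.68
(Excluded from the current account — financial account: increase in resident deposits held at foreign banks 739.87, foreign purchases of equities on the domestic stock exchange 518.98, foreign purchases of domestic corporate bonds 1892.33, acquisition of a foreign subsidiary by a resident firm (outward FDI) 524.78, inward foreign direct investment in the manufacturing sector 577.60; capital account: sale of embassy land to a foreign government 104.32.)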